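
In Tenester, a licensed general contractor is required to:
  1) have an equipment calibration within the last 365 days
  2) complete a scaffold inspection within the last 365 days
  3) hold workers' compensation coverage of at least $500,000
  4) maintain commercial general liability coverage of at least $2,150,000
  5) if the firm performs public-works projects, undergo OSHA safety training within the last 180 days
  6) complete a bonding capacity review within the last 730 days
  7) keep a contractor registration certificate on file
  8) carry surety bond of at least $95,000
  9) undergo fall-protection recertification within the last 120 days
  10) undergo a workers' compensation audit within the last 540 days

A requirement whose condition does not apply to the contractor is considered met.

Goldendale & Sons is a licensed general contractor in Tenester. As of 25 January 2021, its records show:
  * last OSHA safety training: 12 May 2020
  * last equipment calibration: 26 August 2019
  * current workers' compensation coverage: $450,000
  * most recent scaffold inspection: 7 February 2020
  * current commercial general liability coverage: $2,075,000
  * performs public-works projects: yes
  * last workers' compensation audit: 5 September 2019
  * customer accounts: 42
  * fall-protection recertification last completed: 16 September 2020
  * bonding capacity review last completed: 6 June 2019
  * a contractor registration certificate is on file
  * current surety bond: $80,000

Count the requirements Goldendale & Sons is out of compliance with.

1. equipment calibration 518 days ago vs limit 365 → not met
2. scaffold inspection 353 days ago vs limit 365 → met
3. workers' compensation coverage $450,000 < $500,000 → not met
4. commercial general liability coverage $2,075,000 < $2,150,000 → not met
5. condition 'performs public-works projects' holds; OSHA safety training 258 days ago vs limit 180 → not met
6. bonding capacity review 599 days ago vs limit 730 → met
7. contractor registration certificate present → met
8. surety bond $80,000 < $95,000 → not met
9. fall-protection recertification 131 days ago vs limit 120 → not met
10. workers' compensation audit 508 days ago vs limit 540 → met
Not met: 6 of 10

6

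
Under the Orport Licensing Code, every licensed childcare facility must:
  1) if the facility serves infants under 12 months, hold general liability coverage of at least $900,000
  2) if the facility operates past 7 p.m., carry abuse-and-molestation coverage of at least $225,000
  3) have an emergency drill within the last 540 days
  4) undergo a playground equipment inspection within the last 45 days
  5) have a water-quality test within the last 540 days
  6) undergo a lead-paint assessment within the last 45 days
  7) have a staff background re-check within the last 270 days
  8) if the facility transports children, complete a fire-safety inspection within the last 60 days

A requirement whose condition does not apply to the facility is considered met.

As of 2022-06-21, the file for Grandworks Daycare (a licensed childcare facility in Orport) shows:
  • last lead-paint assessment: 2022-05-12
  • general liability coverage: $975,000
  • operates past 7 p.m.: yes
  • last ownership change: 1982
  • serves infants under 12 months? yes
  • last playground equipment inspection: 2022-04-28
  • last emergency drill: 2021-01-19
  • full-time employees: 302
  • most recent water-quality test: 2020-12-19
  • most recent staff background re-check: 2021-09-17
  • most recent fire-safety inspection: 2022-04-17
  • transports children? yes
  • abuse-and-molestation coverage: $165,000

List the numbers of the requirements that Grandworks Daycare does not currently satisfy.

1. condition 'serves infants under 12 months' holds; general liability coverage $975,000 ≥ $900,000 → met
2. condition 'operates past 7 p.m.' holds; abuse-and-molestation coverage $165,000 < $225,000 → not met
3. emergency drill 518 days ago vs limit 540 → met
4. playground equipment inspection 54 days ago vs limit 45 → not met
5. water-quality test 549 days ago vs limit 540 → not met
6. lead-paint assessment 40 days ago vs limit 45 → met
7. staff background re-check 277 days ago vs limit 270 → not met
8. condition 'transports children' holds; fire-safety inspection 65 days ago vs limit 60 → not met
Not met: 2, 4, 5, 7, 8

2, 4, 5, 7, 8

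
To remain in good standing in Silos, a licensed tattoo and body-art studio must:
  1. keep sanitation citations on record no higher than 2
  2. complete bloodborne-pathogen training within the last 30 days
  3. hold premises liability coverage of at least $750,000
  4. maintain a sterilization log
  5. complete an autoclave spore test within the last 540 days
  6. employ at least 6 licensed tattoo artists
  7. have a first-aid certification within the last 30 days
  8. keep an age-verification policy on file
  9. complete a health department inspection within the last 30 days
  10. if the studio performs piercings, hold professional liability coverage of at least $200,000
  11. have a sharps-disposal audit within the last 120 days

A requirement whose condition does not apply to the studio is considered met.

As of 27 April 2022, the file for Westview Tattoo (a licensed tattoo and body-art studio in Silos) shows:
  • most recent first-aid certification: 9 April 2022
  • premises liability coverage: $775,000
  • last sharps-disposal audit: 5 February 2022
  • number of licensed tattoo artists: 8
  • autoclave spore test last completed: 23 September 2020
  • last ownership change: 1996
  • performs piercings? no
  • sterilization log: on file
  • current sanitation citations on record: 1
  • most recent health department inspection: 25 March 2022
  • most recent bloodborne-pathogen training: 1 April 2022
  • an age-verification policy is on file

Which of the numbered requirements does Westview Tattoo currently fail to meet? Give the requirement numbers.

5, 9

1. sanitation citations on record 1 ≤ 2 → met
2. bloodborne-pathogen training 26 days ago vs limit 30 → met
3. premises liability coverage $775,000 ≥ $750,000 → met
4. sterilization log present → met
5. autoclave spore test 581 days ago vs limit 540 → not met
6. licensed tattoo artists 8 ≥ 6 → met
7. first-aid certification 18 days ago vs limit 30 → met
8. age-verification policy present → met
9. health department inspection 33 days ago vs limit 30 → not met
10. condition 'performs piercings' does not hold → requirement n/a → met
11. sharps-disposal audit 81 days ago vs limit 120 → met
Not met: 5, 9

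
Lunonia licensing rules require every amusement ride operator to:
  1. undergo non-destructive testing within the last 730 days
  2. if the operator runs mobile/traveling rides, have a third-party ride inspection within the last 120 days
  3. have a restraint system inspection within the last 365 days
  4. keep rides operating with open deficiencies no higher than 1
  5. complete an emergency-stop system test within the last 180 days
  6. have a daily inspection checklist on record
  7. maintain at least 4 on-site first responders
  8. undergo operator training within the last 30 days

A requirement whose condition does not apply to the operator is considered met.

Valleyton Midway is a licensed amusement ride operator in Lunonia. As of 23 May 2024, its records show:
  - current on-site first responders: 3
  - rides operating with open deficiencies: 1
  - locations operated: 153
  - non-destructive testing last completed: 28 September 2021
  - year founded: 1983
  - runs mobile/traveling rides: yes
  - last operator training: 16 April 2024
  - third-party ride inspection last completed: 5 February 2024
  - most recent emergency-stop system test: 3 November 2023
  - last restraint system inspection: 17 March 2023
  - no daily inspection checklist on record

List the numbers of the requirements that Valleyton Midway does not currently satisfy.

1, 3, 5, 6, 7, 8

1. non-destructive testing 968 days ago vs limit 730 → not met
2. condition 'runs mobile/traveling rides' holds; third-party ride inspection 108 days ago vs limit 120 → met
3. restraint system inspection 433 days ago vs limit 365 → not met
4. rides operating with open deficiencies 1 ≤ 1 → met
5. emergency-stop system test 202 days ago vs limit 180 → not met
6. daily inspection checklist absent → not met
7. on-site first responders 3 < 4 → not met
8. operator training 37 days ago vs limit 30 → not met
Not met: 1, 3, 5, 6, 7, 8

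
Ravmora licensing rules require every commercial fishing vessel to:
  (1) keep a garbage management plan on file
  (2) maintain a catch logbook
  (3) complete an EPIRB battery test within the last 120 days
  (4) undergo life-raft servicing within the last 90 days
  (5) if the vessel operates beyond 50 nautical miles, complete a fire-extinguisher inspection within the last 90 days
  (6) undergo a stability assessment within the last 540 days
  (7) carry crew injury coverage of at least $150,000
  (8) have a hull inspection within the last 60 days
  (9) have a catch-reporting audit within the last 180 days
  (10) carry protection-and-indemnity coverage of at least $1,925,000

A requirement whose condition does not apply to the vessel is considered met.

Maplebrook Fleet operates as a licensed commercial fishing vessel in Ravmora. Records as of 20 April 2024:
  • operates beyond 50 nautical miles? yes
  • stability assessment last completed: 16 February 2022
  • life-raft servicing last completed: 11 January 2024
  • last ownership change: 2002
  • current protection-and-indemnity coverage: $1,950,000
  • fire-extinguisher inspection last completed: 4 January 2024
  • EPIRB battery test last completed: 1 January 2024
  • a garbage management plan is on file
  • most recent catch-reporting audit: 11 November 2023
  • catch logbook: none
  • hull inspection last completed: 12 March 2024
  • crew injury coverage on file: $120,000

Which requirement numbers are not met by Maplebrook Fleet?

1. garbage management plan present → met
2. catch logbook absent → not met
3. EPIRB battery test 110 days ago vs limit 120 → met
4. life-raft servicing 100 days ago vs limit 90 → not met
5. condition 'operates beyond 50 nautical miles' holds; fire-extinguisher inspection 107 days ago vs limit 90 → not met
6. stability assessment 794 days ago vs limit 540 → not met
7. crew injury coverage $120,000 < $150,000 → not met
8. hull inspection 39 days ago vs limit 60 → met
9. catch-reporting audit 161 days ago vs limit 180 → met
10. protection-and-indemnity coverage $1,950,000 ≥ $1,925,000 → met
Not met: 2, 4, 5, 6, 7

2, 4, 5, 6, 7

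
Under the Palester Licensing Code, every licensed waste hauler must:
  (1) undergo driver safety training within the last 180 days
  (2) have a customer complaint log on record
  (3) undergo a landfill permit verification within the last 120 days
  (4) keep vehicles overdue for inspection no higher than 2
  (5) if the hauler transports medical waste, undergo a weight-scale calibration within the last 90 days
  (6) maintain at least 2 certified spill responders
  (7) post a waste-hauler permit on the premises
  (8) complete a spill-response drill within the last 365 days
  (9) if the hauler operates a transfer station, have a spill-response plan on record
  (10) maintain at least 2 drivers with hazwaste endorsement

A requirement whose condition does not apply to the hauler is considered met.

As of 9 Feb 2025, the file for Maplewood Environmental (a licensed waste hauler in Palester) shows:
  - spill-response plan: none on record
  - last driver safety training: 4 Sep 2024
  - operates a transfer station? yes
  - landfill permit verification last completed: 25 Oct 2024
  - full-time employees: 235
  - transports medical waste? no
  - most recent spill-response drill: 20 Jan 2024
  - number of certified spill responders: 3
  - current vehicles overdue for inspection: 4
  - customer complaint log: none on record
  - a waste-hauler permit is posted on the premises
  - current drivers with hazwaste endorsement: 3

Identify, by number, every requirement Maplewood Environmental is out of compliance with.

2, 4, 8, 9

1. driver safety training 158 days ago vs limit 180 → met
2. customer complaint log absent → not met
3. landfill permit verification 107 days ago vs limit 120 → met
4. vehicles overdue for inspection 4 > 2 → not met
5. condition 'transports medical waste' does not hold → requirement n/a → met
6. certified spill responders 3 ≥ 2 → met
7. waste-hauler permit present → met
8. spill-response drill 386 days ago vs limit 365 → not met
9. condition 'operates a transfer station' holds; spill-response plan absent → not met
10. drivers with hazwaste endorsement 3 ≥ 2 → met
Not met: 2, 4, 8, 9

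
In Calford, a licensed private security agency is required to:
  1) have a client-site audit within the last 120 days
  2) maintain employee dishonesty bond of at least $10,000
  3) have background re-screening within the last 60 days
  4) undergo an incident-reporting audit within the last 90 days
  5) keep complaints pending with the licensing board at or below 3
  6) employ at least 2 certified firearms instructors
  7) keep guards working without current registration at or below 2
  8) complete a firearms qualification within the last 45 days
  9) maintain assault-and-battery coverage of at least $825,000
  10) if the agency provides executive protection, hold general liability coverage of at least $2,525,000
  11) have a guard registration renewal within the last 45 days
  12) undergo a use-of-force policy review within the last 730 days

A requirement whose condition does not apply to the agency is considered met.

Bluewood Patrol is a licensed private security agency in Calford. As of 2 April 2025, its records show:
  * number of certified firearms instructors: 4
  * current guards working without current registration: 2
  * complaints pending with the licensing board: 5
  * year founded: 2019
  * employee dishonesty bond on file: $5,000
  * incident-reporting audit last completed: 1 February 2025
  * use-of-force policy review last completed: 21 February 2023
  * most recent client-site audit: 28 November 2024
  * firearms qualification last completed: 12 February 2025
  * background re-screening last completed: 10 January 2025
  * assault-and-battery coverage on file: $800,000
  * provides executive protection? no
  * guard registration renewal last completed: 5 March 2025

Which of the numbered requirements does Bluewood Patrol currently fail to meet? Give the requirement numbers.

1, 2, 3, 5, 8, 9, 12

1. client-site audit 125 days ago vs limit 120 → not met
2. employee dishonesty bond $5,000 < $10,000 → not met
3. background re-screening 82 days ago vs limit 60 → not met
4. incident-reporting audit 60 days ago vs limit 90 → met
5. complaints pending with the licensing board 5 > 3 → not met
6. certified firearms instructors 4 ≥ 2 → met
7. guards working without current registration 2 ≤ 2 → met
8. firearms qualification 49 days ago vs limit 45 → not met
9. assault-and-battery coverage $800,000 < $825,000 → not met
10. condition 'provides executive protection' does not hold → requirement n/a → met
11. guard registration renewal 28 days ago vs limit 45 → met
12. use-of-force policy review 771 days ago vs limit 730 → not met
Not met: 1, 2, 3, 5, 8, 9, 12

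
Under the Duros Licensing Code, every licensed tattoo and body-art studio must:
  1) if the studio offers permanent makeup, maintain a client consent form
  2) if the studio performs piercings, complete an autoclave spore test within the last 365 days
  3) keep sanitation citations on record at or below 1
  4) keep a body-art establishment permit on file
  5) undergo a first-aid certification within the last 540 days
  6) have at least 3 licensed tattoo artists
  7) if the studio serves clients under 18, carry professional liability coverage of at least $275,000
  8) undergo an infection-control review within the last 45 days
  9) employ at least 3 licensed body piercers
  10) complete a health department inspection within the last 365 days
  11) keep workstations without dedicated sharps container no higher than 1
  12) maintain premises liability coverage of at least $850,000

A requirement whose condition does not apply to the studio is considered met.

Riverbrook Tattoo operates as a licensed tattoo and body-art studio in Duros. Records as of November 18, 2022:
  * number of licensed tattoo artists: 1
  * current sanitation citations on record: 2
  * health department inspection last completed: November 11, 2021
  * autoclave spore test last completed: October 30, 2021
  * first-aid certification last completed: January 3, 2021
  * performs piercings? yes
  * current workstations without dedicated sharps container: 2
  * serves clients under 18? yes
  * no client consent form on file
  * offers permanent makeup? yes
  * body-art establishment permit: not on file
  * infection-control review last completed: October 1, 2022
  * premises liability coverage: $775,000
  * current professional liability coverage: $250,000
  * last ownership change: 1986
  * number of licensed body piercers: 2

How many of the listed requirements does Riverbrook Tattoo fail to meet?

1. condition 'offers permanent makeup' holds; client consent form absent → not met
2. condition 'performs piercings' holds; autoclave spore test 384 days ago vs limit 365 → not met
3. sanitation citations on record 2 > 1 → not met
4. body-art establishment permit absent → not met
5. first-aid certification 684 days ago vs limit 540 → not met
6. licensed tattoo artists 1 < 3 → not met
7. condition 'serves clients under 18' holds; professional liability coverage $250,000 < $275,000 → not met
8. infection-control review 48 days ago vs limit 45 → not met
9. licensed body piercers 2 < 3 → not met
10. health department inspection 372 days ago vs limit 365 → not met
11. workstations without dedicated sharps container 2 > 1 → not met
12. premises liability coverage $775,000 < $850,000 → not met
Not met: 12 of 12

12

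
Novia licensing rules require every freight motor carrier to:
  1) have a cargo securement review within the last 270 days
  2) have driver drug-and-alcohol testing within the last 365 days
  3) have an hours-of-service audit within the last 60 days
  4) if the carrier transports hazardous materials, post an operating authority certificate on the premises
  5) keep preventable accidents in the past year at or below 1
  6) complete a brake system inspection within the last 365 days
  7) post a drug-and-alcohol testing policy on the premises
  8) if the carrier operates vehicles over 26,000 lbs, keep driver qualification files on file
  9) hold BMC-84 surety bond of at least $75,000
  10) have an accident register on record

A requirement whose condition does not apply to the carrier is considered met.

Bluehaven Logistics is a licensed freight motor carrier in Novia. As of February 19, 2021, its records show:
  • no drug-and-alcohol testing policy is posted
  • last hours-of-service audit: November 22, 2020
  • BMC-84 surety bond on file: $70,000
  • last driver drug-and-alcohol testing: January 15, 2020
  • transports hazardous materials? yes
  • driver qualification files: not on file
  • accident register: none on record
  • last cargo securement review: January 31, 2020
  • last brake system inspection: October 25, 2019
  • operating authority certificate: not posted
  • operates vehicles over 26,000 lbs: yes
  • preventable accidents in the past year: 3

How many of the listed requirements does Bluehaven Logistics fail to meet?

10

1. cargo securement review 385 days ago vs limit 270 → not met
2. driver drug-and-alcohol testing 401 days ago vs limit 365 → not met
3. hours-of-service audit 89 days ago vs limit 60 → not met
4. condition 'transports hazardous materials' holds; operating authority certificate absent → not met
5. preventable accidents in the past year 3 > 1 → not met
6. brake system inspection 483 days ago vs limit 365 → not met
7. drug-and-alcohol testing policy absent → not met
8. condition 'operates vehicles over 26,000 lbs' holds; driver qualification files absent → not met
9. BMC-84 surety bond $70,000 < $75,000 → not met
10. accident register absent → not met
Not met: 10 of 10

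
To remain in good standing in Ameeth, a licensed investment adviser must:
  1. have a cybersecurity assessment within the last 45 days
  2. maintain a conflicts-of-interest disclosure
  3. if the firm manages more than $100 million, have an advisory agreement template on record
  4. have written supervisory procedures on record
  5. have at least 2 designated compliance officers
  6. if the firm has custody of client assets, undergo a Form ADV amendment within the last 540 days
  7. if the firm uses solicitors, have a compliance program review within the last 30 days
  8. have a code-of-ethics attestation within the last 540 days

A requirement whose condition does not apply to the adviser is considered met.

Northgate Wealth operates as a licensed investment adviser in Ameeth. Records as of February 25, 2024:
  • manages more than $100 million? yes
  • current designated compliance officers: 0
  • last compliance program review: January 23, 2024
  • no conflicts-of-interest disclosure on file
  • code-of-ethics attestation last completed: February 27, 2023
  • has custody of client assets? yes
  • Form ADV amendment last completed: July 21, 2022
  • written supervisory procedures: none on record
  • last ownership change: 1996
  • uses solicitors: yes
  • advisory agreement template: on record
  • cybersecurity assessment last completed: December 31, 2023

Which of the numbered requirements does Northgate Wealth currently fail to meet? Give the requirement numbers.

1. cybersecurity assessment 56 days ago vs limit 45 → not met
2. conflicts-of-interest disclosure absent → not met
3. condition 'manages more than $100 million' holds; advisory agreement template present → met
4. written supervisory procedures absent → not met
5. designated compliance officers 0 < 2 → not met
6. condition 'has custody of client assets' holds; Form ADV amendment 584 days ago vs limit 540 → not met
7. condition 'uses solicitors' holds; compliance program review 33 days ago vs limit 30 → not met
8. code-of-ethics attestation 363 days ago vs limit 540 → met
Not met: 1, 2, 4, 5, 6, 7

1, 2, 4, 5, 6, 7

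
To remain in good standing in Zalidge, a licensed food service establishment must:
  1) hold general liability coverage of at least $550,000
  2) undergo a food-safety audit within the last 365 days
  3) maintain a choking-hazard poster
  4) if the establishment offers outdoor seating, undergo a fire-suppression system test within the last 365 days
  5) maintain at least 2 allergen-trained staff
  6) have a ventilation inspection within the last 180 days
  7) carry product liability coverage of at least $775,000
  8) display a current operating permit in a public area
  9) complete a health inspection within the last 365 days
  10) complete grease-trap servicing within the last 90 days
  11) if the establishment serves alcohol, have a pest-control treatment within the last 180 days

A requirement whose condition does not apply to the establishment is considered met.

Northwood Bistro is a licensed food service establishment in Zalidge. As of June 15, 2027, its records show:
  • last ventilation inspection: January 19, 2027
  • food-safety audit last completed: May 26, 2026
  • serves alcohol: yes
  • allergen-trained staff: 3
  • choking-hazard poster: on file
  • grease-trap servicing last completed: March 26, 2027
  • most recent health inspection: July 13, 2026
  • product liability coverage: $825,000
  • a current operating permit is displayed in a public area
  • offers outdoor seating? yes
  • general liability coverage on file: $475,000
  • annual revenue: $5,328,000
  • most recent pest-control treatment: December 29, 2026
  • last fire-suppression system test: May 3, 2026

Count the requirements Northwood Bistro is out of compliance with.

1. general liability coverage $475,000 < $550,000 → not met
2. food-safety audit 385 days ago vs limit 365 → not met
3. choking-hazard poster present → met
4. condition 'offers outdoor seating' holds; fire-suppression system test 408 days ago vs limit 365 → not met
5. allergen-trained staff 3 ≥ 2 → met
6. ventilation inspection 147 days ago vs limit 180 → met
7. product liability coverage $825,000 ≥ $775,000 → met
8. current operating permit present → met
9. health inspection 337 days ago vs limit 365 → met
10. grease-trap servicing 81 days ago vs limit 90 → met
11. condition 'serves alcohol' holds; pest-control treatment 168 days ago vs limit 180 → met
Not met: 3 of 11

3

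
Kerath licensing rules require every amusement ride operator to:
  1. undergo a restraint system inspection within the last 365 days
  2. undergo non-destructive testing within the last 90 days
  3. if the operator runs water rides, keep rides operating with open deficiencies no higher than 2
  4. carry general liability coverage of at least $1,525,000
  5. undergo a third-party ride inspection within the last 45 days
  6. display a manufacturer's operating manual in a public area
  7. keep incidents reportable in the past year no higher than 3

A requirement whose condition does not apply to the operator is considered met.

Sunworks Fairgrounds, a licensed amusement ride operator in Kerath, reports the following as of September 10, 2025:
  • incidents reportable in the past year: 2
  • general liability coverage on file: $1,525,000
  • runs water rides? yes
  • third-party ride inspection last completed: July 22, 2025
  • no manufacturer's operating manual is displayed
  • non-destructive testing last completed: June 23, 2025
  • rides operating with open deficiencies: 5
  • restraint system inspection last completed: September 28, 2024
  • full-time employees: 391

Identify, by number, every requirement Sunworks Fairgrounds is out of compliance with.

3, 5, 6

1. restraint system inspection 347 days ago vs limit 365 → met
2. non-destructive testing 79 days ago vs limit 90 → met
3. condition 'runs water rides' holds; rides operating with open deficiencies 5 > 2 → not met
4. general liability coverage $1,525,000 ≥ $1,525,000 → met
5. third-party ride inspection 50 days ago vs limit 45 → not met
6. manufacturer's operating manual absent → not met
7. incidents reportable in the past year 2 ≤ 3 → met
Not met: 3, 5, 6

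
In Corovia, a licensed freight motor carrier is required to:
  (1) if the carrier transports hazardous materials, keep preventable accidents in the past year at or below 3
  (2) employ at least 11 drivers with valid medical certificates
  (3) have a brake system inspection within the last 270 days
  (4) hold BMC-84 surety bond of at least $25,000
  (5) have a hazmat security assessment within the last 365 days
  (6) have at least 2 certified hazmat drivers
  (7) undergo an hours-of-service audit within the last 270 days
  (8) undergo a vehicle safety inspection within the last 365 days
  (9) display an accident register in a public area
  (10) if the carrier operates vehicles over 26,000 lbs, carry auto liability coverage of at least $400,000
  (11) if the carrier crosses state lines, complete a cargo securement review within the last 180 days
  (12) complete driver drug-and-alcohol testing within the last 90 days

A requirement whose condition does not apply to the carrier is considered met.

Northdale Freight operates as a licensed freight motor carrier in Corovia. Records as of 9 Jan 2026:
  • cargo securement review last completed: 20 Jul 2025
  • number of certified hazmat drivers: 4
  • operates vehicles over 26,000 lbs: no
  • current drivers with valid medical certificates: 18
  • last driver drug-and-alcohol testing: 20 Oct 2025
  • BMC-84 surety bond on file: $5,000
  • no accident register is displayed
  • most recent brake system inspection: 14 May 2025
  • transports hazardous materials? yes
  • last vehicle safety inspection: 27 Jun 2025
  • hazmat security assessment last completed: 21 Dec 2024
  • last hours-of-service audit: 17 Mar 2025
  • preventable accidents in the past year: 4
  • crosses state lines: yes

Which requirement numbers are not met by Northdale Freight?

1. condition 'transports hazardous materials' holds; preventable accidents in the past year 4 > 3 → not met
2. drivers with valid medical certificates 18 ≥ 11 → met
3. brake system inspection 240 days ago vs limit 270 → met
4. BMC-84 surety bond $5,000 < $25,000 → not met
5. hazmat security assessment 384 days ago vs limit 365 → not met
6. certified hazmat drivers 4 ≥ 2 → met
7. hours-of-service audit 298 days ago vs limit 270 → not met
8. vehicle safety inspection 196 days ago vs limit 365 → met
9. accident register absent → not met
10. condition 'operates vehicles over 26,000 lbs' does not hold → requirement n/a → met
11. condition 'crosses state lines' holds; cargo securement review 173 days ago vs limit 180 → met
12. driver drug-and-alcohol testing 81 days ago vs limit 90 → met
Not met: 1, 4, 5, 7, 9

1, 4, 5, 7, 9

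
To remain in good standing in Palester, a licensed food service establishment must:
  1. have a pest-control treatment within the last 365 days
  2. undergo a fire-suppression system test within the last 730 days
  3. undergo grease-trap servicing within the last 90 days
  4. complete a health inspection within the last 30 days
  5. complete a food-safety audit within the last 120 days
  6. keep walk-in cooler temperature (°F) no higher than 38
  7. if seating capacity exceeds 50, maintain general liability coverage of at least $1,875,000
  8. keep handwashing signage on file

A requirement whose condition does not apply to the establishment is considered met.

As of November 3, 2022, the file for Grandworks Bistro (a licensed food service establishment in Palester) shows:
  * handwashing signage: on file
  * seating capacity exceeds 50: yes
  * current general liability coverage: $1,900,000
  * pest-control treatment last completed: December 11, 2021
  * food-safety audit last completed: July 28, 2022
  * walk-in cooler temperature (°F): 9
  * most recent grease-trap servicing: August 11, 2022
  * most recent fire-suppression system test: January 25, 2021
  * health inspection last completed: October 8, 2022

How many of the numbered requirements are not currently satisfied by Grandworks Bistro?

0

1. pest-control treatment 327 days ago vs limit 365 → met
2. fire-suppression system test 647 days ago vs limit 730 → met
3. grease-trap servicing 84 days ago vs limit 90 → met
4. health inspection 26 days ago vs limit 30 → met
5. food-safety audit 98 days ago vs limit 120 → met
6. walk-in cooler temperature (°F) 9 ≤ 38 → met
7. condition 'seating capacity exceeds 50' holds; general liability coverage $1,900,000 ≥ $1,875,000 → met
8. handwashing signage present → met
Not met: 0 of 8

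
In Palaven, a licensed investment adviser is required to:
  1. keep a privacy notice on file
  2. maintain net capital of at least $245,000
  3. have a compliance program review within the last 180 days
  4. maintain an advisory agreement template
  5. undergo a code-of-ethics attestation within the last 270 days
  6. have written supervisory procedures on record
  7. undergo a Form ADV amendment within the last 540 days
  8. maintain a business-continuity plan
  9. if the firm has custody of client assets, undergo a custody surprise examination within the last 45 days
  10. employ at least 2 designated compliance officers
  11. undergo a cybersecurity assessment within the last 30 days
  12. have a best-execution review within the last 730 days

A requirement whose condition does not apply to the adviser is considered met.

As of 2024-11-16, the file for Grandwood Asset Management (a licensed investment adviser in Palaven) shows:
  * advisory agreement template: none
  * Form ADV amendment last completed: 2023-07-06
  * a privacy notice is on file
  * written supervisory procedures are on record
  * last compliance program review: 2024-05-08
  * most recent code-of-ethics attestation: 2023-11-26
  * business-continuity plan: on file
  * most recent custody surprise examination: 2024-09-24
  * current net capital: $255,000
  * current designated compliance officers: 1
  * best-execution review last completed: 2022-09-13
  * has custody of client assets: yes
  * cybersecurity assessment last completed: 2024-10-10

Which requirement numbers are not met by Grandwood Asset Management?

1. privacy notice present → met
2. net capital $255,000 ≥ $245,000 → met
3. compliance program review 192 days ago vs limit 180 → not met
4. advisory agreement template absent → not met
5. code-of-ethics attestation 356 days ago vs limit 270 → not met
6. written supervisory procedures present → met
7. Form ADV amendment 499 days ago vs limit 540 → met
8. business-continuity plan present → met
9. condition 'has custody of client assets' holds; custody surprise examination 53 days ago vs limit 45 → not met
10. designated compliance officers 1 < 2 → not met
11. cybersecurity assessment 37 days ago vs limit 30 → not met
12. best-execution review 795 days ago vs limit 730 → not met
Not met: 3, 4, 5, 9, 10, 11, 12

3, 4, 5, 9, 10, 11, 12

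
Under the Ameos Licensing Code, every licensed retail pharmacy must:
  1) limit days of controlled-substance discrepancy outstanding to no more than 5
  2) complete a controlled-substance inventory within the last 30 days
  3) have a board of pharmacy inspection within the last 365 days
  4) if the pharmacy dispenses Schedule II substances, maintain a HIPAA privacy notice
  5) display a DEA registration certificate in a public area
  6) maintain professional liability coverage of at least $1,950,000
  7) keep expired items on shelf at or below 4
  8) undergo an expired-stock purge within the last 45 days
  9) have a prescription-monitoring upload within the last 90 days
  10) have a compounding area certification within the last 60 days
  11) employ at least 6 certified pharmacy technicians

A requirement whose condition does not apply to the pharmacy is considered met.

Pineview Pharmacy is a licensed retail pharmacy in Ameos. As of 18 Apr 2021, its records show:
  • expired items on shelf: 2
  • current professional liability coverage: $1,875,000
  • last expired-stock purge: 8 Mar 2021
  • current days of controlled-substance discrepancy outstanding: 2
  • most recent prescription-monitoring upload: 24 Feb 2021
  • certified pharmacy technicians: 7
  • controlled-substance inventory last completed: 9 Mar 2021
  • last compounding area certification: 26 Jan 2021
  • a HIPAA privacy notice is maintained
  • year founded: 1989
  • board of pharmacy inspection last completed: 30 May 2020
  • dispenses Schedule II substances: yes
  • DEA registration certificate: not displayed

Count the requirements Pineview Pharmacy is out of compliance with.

1. days of controlled-substance discrepancy outstanding 2 ≤ 5 → met
2. controlled-substance inventory 40 days ago vs limit 30 → not met
3. board of pharmacy inspection 323 days ago vs limit 365 → met
4. condition 'dispenses Schedule II substances' holds; HIPAA privacy notice present → met
5. DEA registration certificate absent → not met
6. professional liability coverage $1,875,000 < $1,950,000 → not met
7. expired items on shelf 2 ≤ 4 → met
8. expired-stock purge 41 days ago vs limit 45 → met
9. prescription-monitoring upload 53 days ago vs limit 90 → met
10. compounding area certification 82 days ago vs limit 60 → not met
11. certified pharmacy technicians 7 ≥ 6 → met
Not met: 4 of 11

4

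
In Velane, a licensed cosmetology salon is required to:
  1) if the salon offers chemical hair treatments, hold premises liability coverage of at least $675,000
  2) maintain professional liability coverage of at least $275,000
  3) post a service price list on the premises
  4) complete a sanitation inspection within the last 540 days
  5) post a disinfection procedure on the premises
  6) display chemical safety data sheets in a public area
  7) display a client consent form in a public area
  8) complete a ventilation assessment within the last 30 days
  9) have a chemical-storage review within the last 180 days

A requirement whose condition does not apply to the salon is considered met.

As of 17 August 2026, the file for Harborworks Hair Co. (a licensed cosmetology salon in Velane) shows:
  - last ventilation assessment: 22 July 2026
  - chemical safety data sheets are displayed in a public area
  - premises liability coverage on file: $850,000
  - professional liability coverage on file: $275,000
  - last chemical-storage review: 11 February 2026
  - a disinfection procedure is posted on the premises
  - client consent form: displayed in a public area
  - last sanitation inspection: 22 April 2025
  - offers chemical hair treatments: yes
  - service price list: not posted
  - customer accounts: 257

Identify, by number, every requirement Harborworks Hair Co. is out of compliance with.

1. condition 'offers chemical hair treatments' holds; premises liability coverage $850,000 ≥ $675,000 → met
2. professional liability coverage $275,000 ≥ $275,000 → met
3. service price list absent → not met
4. sanitation inspection 482 days ago vs limit 540 → met
5. disinfection procedure present → met
6. chemical safety data sheets present → met
7. client consent form present → met
8. ventilation assessment 26 days ago vs limit 30 → met
9. chemical-storage review 187 days ago vs limit 180 → not met
Not met: 3, 9

3, 9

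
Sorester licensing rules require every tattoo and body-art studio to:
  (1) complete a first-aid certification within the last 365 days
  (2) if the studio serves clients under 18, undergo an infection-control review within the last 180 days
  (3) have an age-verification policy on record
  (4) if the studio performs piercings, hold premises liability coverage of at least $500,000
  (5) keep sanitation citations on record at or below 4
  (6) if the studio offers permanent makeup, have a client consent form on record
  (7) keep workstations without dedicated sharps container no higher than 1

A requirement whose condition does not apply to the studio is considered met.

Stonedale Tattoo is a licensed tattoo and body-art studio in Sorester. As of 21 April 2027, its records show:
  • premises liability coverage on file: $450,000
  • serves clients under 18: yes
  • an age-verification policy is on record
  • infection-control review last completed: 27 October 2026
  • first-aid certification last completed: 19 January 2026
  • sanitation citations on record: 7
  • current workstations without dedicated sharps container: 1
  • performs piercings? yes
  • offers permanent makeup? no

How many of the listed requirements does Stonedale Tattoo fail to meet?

3

1. first-aid certification 457 days ago vs limit 365 → not met
2. condition 'serves clients under 18' holds; infection-control review 176 days ago vs limit 180 → met
3. age-verification policy present → met
4. condition 'performs piercings' holds; premises liability coverage $450,000 < $500,000 → not met
5. sanitation citations on record 7 > 4 → not met
6. condition 'offers permanent makeup' does not hold → requirement n/a → met
7. workstations without dedicated sharps container 1 ≤ 1 → met
Not met: 3 of 7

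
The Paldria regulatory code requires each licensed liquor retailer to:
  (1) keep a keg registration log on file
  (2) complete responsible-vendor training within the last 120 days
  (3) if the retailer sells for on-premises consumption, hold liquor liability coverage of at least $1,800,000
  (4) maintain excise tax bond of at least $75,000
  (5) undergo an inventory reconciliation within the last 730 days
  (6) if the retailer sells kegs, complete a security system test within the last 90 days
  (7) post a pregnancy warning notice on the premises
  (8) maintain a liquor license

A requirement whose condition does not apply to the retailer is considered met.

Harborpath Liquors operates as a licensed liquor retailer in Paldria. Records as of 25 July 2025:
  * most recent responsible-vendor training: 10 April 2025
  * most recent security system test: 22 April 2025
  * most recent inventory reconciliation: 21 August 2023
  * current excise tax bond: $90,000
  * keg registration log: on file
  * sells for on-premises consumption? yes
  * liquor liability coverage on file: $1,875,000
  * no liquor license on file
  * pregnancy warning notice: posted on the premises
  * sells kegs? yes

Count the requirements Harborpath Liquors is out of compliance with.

2

1. keg registration log present → met
2. responsible-vendor training 106 days ago vs limit 120 → met
3. condition 'sells for on-premises consumption' holds; liquor liability coverage $1,875,000 ≥ $1,800,000 → met
4. excise tax bond $90,000 ≥ $75,000 → met
5. inventory reconciliation 704 days ago vs limit 730 → met
6. condition 'sells kegs' holds; security system test 94 days ago vs limit 90 → not met
7. pregnancy warning notice present → met
8. liquor license absent → not met
Not met: 2 of 8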